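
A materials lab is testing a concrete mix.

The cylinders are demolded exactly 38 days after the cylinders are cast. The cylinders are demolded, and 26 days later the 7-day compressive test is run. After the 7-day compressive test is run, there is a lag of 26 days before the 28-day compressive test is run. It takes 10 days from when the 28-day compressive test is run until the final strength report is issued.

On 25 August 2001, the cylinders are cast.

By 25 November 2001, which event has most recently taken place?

The 28-day compressive test is run

The cylinders are cast: Aug 25, 2001.
The cylinders are demolded: Aug 25, 2001 + 38 days = Oct 2, 2001.
The 7-day compressive test is run: Oct 2, 2001 + 26 days = Oct 28, 2001.
The 28-day compressive test is run: Oct 28, 2001 + 26 days = Nov 23, 2001.
The final strength report is issued: Nov 23, 2001 + 10 days = Dec 3, 2001.
Nov 25, 2001 falls between when the 28-day compressive test is run (Nov 23, 2001) and when the final strength report is issued (Dec 3, 2001).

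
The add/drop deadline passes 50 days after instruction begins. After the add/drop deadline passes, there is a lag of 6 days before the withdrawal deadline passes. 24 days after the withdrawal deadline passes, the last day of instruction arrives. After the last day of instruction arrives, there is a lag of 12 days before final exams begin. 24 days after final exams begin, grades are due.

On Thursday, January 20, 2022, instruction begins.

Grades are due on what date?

Instruction begins: Jan 20, 2022.
The add/drop deadline passes: Jan 20, 2022 + 50 days = Mar 11, 2022.
The withdrawal deadline passes: Mar 11, 2022 + 6 days = Mar 17, 2022.
The last day of instruction arrives: Mar 17, 2022 + 24 days = Apr 10, 2022.
Final exams begin: Apr 10, 2022 + 12 days = Apr 22, 2022.
Grades are due: Apr 22, 2022 + 24 days = May 16, 2022.

Monday, May 16, 2022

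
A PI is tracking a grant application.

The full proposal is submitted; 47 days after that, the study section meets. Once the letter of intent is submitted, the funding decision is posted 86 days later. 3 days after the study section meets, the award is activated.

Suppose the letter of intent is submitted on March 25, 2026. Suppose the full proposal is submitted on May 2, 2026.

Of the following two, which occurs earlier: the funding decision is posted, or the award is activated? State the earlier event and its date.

The funding decision is posted — June 19, 2026

The letter of intent is submitted: Mar 25, 2026.
The funding decision is posted: Mar 25, 2026 + 86 days = Jun 19, 2026.
The full proposal is submitted: May 2, 2026.
The study section meets: May 2, 2026 + 47 days = Jun 18, 2026.
The award is activated: Jun 18, 2026 + 3 days = Jun 21, 2026.
Comparing: the funding decision is posted on Jun 19, 2026 vs the award is activated on Jun 21, 2026. Earlier: the funding decision is posted.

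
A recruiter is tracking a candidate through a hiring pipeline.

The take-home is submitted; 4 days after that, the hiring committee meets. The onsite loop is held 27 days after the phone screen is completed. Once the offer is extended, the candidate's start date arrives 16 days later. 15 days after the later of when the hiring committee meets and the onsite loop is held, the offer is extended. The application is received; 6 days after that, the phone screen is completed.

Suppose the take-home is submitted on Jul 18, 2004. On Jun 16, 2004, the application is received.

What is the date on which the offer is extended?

The take-home is submitted: Jul 18, 2004.
The hiring committee meets: Jul 18, 2004 + 4 days = Jul 22, 2004.
The application is received: Jun 16, 2004.
The phone screen is completed: Jun 16, 2004 + 6 days = Jun 22, 2004.
The onsite loop is held: Jun 22, 2004 + 27 days = Jul 19, 2004.
Both prerequisites met — the hiring committee meets (Jul 22, 2004), the onsite loop is held (Jul 19, 2004); the later is Jul 22, 2004.
The offer is extended: Jul 22, 2004 + 15 days = Aug 6, 2004.

Aug 6, 2004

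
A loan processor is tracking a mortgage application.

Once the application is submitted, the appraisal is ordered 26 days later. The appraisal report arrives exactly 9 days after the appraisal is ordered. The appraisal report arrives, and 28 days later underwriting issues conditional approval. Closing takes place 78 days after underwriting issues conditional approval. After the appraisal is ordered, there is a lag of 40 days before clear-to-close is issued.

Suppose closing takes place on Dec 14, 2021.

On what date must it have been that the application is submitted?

Closing takes place: Dec 14, 2021.
Underwriting issues conditional approval: Dec 14, 2021 − 78 days = Sep 27, 2021.
The appraisal report arrives: Sep 27, 2021 − 28 days = Aug 30, 2021.
The appraisal is ordered: Aug 30, 2021 − 9 days = Aug 21, 2021.
The application is submitted: Aug 21, 2021 − 26 days = Jul 26, 2021.

Jul 26, 2021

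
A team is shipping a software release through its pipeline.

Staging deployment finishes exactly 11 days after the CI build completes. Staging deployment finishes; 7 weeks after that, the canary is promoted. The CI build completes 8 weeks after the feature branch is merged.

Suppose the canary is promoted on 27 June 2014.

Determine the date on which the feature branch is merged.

The canary is promoted: Jun 27, 2014.
Staging deployment finishes: Jun 27, 2014 − 7 weeks = May 9, 2014.
The CI build completes: May 9, 2014 − 11 days = Apr 28, 2014.
The feature branch is merged: Apr 28, 2014 − 8 weeks = Mar 3, 2014.

3 March 2014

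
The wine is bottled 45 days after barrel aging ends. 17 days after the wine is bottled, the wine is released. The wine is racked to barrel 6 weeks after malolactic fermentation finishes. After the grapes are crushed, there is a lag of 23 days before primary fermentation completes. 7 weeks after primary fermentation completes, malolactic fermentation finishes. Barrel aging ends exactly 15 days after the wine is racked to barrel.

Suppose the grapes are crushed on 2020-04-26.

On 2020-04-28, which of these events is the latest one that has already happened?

The grapes are crushed: Apr 26, 2020.
Primary fermentation completes: Apr 26, 2020 + 23 days = May 19, 2020.
Malolactic fermentation finishes: May 19, 2020 + 7 weeks = Jul 7, 2020.
The wine is racked to barrel: Jul 7, 2020 + 6 weeks = Aug 18, 2020.
Barrel aging ends: Aug 18, 2020 + 15 days = Sep 2, 2020.
The wine is bottled: Sep 2, 2020 + 45 days = Oct 17, 2020.
The wine is released: Oct 17, 2020 + 17 days = Nov 3, 2020.
Apr 28, 2020 falls between when the grapes are crushed (Apr 26, 2020) and when primary fermentation completes (May 19, 2020).

The grapes are crushed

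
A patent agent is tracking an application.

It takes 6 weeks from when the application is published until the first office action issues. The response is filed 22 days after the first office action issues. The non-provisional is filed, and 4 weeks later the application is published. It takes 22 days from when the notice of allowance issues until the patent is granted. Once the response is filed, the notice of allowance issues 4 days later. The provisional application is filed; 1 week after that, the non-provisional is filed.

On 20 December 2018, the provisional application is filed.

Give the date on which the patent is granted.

The provisional application is filed: Dec 20, 2018.
The non-provisional is filed: Dec 20, 2018 + 1 week = Dec 27, 2018.
The application is published: Dec 27, 2018 + 4 weeks = Jan 24, 2019.
The first office action issues: Jan 24, 2019 + 6 weeks = Mar 7, 2019.
The response is filed: Mar 7, 2019 + 22 days = Mar 29, 2019.
The notice of allowance issues: Mar 29, 2019 + 4 days = Apr 2, 2019.
The patent is granted: Apr 2, 2019 + 22 days = Apr 24, 2019.

24 April 2019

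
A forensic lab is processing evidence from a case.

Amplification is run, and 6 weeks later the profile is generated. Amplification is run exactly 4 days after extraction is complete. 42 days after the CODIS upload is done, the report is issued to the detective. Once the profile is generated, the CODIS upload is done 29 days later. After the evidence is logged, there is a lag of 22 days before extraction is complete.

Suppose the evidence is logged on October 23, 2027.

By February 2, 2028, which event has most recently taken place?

The evidence is logged: Oct 23, 2027.
Extraction is complete: Oct 23, 2027 + 22 days = Nov 14, 2027.
Amplification is run: Nov 14, 2027 + 4 days = Nov 18, 2027.
The profile is generated: Nov 18, 2027 + 6 weeks = Dec 30, 2027.
The CODIS upload is done: Dec 30, 2027 + 29 days = Jan 28, 2028.
The report is issued to the detective: Jan 28, 2028 + 42 days = Mar 10, 2028.
Feb 2, 2028 falls between when the CODIS upload is done (Jan 28, 2028) and when the report is issued to the detective (Mar 10, 2028).

The CODIS upload is done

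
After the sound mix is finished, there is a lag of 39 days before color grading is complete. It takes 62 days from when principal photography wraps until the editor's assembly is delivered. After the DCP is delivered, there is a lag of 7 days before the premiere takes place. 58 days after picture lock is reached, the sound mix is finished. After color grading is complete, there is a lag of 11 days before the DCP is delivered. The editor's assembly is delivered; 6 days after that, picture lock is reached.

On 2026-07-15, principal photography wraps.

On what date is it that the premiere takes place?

2027-01-14

Principal photography wraps: Jul 15, 2026.
The editor's assembly is delivered: Jul 15, 2026 + 62 days = Sep 15, 2026.
Picture lock is reached: Sep 15, 2026 + 6 days = Sep 21, 2026.
The sound mix is finished: Sep 21, 2026 + 58 days = Nov 18, 2026.
Color grading is complete: Nov 18, 2026 + 39 days = Dec 27, 2026.
The DCP is delivered: Dec 27, 2026 + 11 days = Jan 7, 2027.
The premiere takes place: Jan 7, 2027 + 7 days = Jan 14, 2027.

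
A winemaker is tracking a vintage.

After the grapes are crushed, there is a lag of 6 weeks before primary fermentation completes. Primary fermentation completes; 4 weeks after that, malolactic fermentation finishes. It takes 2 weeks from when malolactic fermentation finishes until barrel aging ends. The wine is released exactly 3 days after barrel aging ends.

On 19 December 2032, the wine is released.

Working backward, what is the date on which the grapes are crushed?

23 September 2032

The wine is released: Dec 19, 2032.
Barrel aging ends: Dec 19, 2032 − 3 days = Dec 16, 2032.
Malolactic fermentation finishes: Dec 16, 2032 − 2 weeks = Dec 2, 2032.
Primary fermentation completes: Dec 2, 2032 − 4 weeks = Nov 4, 2032.
The grapes are crushed: Nov 4, 2032 − 6 weeks = Sep 23, 2032.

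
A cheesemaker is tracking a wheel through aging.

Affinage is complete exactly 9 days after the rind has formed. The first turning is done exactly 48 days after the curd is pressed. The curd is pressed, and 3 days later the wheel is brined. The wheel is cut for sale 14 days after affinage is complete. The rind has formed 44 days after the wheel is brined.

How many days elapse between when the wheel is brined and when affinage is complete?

Causal path: the wheel is brined → the rind has formed → affinage is complete.
Total delay along the path: 44 + 9 = 53 days.

53 days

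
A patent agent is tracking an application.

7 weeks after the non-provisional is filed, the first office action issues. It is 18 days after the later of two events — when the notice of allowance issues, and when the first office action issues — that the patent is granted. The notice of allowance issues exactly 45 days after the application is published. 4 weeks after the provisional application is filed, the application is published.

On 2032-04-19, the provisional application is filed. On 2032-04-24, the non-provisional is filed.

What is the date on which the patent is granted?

2032-07-19

The provisional application is filed: Apr 19, 2032.
The application is published: Apr 19, 2032 + 4 weeks = May 17, 2032.
The notice of allowance issues: May 17, 2032 + 45 days = Jul 1, 2032.
The non-provisional is filed: Apr 24, 2032.
The first office action issues: Apr 24, 2032 + 7 weeks = Jun 12, 2032.
Both prerequisites met — the notice of allowance issues (Jul 1, 2032), the first office action issues (Jun 12, 2032); the later is Jul 1, 2032.
The patent is granted: Jul 1, 2032 + 18 days = Jul 19, 2032.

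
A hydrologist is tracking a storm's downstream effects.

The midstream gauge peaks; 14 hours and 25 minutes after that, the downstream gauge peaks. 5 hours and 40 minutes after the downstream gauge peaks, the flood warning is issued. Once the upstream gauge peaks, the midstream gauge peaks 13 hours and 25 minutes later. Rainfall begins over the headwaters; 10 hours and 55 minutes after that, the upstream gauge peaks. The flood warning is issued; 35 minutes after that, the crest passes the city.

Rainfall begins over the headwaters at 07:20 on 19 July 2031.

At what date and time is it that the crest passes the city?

04:20 on 21 July 2031

Rainfall begins over the headwaters: 07:20 Jul 19, 2031.
The upstream gauge peaks: 07:20 Jul 19, 2031 + 10h55m = 18:15 Jul 19, 2031.
The midstream gauge peaks: 18:15 Jul 19, 2031 + 13h25m = 07:40 Jul 20, 2031.
The downstream gauge peaks: 07:40 Jul 20, 2031 + 14h25m = 22:05 Jul 20, 2031.
The flood warning is issued: 22:05 Jul 20, 2031 + 5h40m = 03:45 Jul 21, 2031.
The crest passes the city: 03:45 Jul 21, 2031 + 35m = 04:20 Jul 21, 2031.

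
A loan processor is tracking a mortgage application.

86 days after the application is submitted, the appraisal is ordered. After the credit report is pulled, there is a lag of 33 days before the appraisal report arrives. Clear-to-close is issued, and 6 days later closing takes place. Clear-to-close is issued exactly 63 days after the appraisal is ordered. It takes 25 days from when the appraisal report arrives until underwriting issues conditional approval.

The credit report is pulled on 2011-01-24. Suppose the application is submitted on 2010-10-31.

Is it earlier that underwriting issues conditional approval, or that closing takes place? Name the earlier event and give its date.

Underwriting issues conditional approval — 2011-03-23

The credit report is pulled: Jan 24, 2011.
The appraisal report arrives: Jan 24, 2011 + 33 days = Feb 26, 2011.
Underwriting issues conditional approval: Feb 26, 2011 + 25 days = Mar 23, 2011.
The application is submitted: Oct 31, 2010.
The appraisal is ordered: Oct 31, 2010 + 86 days = Jan 25, 2011.
Clear-to-close is issued: Jan 25, 2011 + 63 days = Mar 29, 2011.
Closing takes place: Mar 29, 2011 + 6 days = Apr 4, 2011.
Comparing: underwriting issues conditional approval on Mar 23, 2011 vs closing takes place on Apr 4, 2011. Earlier: underwriting issues conditional approval.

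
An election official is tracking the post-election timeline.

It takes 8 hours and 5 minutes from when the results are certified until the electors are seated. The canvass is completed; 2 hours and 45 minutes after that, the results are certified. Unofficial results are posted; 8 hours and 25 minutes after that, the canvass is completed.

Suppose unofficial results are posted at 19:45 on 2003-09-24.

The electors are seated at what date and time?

Unofficial results are posted: 19:45 Sep 24, 2003.
The canvass is completed: 19:45 Sep 24, 2003 + 8h25m = 04:10 Sep 25, 2003.
The results are certified: 04:10 Sep 25, 2003 + 2h45m = 06:55 Sep 25, 2003.
The electors are seated: 06:55 Sep 25, 2003 + 8h05m = 15:00 Sep 25, 2003.

15:00 on 2003-09-25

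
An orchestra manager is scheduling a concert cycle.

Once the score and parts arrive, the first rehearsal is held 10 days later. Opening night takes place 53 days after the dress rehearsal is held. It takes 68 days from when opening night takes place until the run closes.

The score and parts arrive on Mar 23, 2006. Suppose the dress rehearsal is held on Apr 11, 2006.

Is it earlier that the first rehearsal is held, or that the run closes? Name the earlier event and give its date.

The score and parts arrive: Mar 23, 2006.
The first rehearsal is held: Mar 23, 2006 + 10 days = Apr 2, 2006.
The dress rehearsal is held: Apr 11, 2006.
Opening night takes place: Apr 11, 2006 + 53 days = Jun 3, 2006.
The run closes: Jun 3, 2006 + 68 days = Aug 10, 2006.
Comparing: the first rehearsal is held on Apr 2, 2006 vs the run closes on Aug 10, 2006. Earlier: the first rehearsal is held.

The first rehearsal is held — Apr 2, 2006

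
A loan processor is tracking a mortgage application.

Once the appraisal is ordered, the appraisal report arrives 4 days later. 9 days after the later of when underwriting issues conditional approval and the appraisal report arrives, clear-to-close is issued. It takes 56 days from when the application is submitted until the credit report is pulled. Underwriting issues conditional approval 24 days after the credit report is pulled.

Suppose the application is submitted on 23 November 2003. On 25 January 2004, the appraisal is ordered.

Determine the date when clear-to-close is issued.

20 February 2004

The application is submitted: Nov 23, 2003.
The credit report is pulled: Nov 23, 2003 + 56 days = Jan 18, 2004.
Underwriting issues conditional approval: Jan 18, 2004 + 24 days = Feb 11, 2004.
The appraisal is ordered: Jan 25, 2004.
The appraisal report arrives: Jan 25, 2004 + 4 days = Jan 29, 2004.
Both prerequisites met — underwriting issues conditional approval (Feb 11, 2004), the appraisal report arrives (Jan 29, 2004); the later is Feb 11, 2004.
Clear-to-close is issued: Feb 11, 2004 + 9 days = Feb 20, 2004.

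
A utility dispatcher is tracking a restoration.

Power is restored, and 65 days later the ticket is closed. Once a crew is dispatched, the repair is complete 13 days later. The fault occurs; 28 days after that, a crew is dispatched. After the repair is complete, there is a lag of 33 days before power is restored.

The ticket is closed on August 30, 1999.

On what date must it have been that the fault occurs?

April 13, 1999

The ticket is closed: Aug 30, 1999.
Power is restored: Aug 30, 1999 − 65 days = Jun 26, 1999.
The repair is complete: Jun 26, 1999 − 33 days = May 24, 1999.
A crew is dispatched: May 24, 1999 − 13 days = May 11, 1999.
The fault occurs: May 11, 1999 − 28 days = Apr 13, 1999.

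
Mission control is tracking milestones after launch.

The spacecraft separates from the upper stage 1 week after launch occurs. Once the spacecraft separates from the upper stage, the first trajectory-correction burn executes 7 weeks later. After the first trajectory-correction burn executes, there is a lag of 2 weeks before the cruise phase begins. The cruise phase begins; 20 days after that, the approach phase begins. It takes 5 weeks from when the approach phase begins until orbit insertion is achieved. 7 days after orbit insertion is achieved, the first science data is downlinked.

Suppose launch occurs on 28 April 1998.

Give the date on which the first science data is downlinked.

7 September 1998

Launch occurs: Apr 28, 1998.
The spacecraft separates from the upper stage: Apr 28, 1998 + 1 week = May 5, 1998.
The first trajectory-correction burn executes: May 5, 1998 + 7 weeks = Jun 23, 1998.
The cruise phase begins: Jun 23, 1998 + 2 weeks = Jul 7, 1998.
The approach phase begins: Jul 7, 1998 + 20 days = Jul 27, 1998.
Orbit insertion is achieved: Jul 27, 1998 + 5 weeks = Aug 31, 1998.
The first science data is downlinked: Aug 31, 1998 + 7 days = Sep 7, 1998.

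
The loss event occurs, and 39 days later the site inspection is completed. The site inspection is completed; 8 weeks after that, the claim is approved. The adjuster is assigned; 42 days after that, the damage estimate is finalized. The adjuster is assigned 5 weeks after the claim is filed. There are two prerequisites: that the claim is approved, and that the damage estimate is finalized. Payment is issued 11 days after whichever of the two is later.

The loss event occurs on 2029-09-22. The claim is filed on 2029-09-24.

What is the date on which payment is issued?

The loss event occurs: Sep 22, 2029.
The site inspection is completed: Sep 22, 2029 + 39 days = Oct 31, 2029.
The claim is approved: Oct 31, 2029 + 8 weeks = Dec 26, 2029.
The claim is filed: Sep 24, 2029.
The adjuster is assigned: Sep 24, 2029 + 5 weeks = Oct 29, 2029.
The damage estimate is finalized: Oct 29, 2029 + 42 days = Dec 10, 2029.
Both prerequisites met — the claim is approved (Dec 26, 2029), the damage estimate is finalized (Dec 10, 2029); the later is Dec 26, 2029.
Payment is issued: Dec 26, 2029 + 11 days = Jan 6, 2030.

2030-01-06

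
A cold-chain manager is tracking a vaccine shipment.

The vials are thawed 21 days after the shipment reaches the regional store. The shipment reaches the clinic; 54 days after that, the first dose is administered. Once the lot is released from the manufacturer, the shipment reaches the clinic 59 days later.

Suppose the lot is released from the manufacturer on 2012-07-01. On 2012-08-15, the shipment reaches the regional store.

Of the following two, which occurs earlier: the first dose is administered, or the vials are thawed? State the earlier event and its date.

The vials are thawed — 2012-09-05

The lot is released from the manufacturer: Jul 1, 2012.
The shipment reaches the clinic: Jul 1, 2012 + 59 days = Aug 29, 2012.
The first dose is administered: Aug 29, 2012 + 54 days = Oct 22, 2012.
The shipment reaches the regional store: Aug 15, 2012.
The vials are thawed: Aug 15, 2012 + 21 days = Sep 5, 2012.
Comparing: the first dose is administered on Oct 22, 2012 vs the vials are thawed on Sep 5, 2012. Earlier: the vials are thawed.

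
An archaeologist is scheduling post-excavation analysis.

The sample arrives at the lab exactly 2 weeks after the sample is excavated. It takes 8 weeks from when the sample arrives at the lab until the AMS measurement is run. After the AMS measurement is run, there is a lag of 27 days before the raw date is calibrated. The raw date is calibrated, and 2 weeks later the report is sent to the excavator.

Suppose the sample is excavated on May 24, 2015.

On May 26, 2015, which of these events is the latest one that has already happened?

The sample is excavated: May 24, 2015.
The sample arrives at the lab: May 24, 2015 + 2 weeks = Jun 7, 2015.
The AMS measurement is run: Jun 7, 2015 + 8 weeks = Aug 2, 2015.
The raw date is calibrated: Aug 2, 2015 + 27 days = Aug 29, 2015.
The report is sent to the excavator: Aug 29, 2015 + 2 weeks = Sep 12, 2015.
May 26, 2015 falls between when the sample is excavated (May 24, 2015) and when the sample arrives at the lab (Jun 7, 2015).

The sample is excavated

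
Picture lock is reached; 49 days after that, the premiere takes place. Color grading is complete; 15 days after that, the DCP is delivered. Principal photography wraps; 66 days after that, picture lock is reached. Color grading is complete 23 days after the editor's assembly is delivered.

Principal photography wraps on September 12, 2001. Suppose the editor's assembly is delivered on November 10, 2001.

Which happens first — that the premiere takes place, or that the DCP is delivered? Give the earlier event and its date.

Principal photography wraps: Sep 12, 2001.
Picture lock is reached: Sep 12, 2001 + 66 days = Nov 17, 2001.
The premiere takes place: Nov 17, 2001 + 49 days = Jan 5, 2002.
The editor's assembly is delivered: Nov 10, 2001.
Color grading is complete: Nov 10, 2001 + 23 days = Dec 3, 2001.
The DCP is delivered: Dec 3, 2001 + 15 days = Dec 18, 2001.
Comparing: the premiere takes place on Jan 5, 2002 vs the DCP is delivered on Dec 18, 2001. Earlier: the DCP is delivered.

The DCP is delivered — December 18, 2001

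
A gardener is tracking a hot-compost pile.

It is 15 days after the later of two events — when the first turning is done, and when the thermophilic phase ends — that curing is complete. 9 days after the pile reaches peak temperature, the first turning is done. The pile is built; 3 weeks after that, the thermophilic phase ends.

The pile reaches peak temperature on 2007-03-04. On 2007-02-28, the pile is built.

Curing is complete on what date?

The pile reaches peak temperature: Mar 4, 2007.
The first turning is done: Mar 4, 2007 + 9 days = Mar 13, 2007.
The pile is built: Feb 28, 2007.
The thermophilic phase ends: Feb 28, 2007 + 3 weeks = Mar 21, 2007.
Both prerequisites met — the first turning is done (Mar 13, 2007), the thermophilic phase ends (Mar 21, 2007); the later is Mar 21, 2007.
Curing is complete: Mar 21, 2007 + 15 days = Apr 5, 2007.

2007-04-05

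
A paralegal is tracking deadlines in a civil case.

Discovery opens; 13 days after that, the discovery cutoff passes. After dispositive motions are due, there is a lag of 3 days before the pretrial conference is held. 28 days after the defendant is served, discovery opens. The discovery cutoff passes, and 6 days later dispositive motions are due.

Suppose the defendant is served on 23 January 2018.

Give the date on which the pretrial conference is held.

The defendant is served: Jan 23, 2018.
Discovery opens: Jan 23, 2018 + 28 days = Feb 20, 2018.
The discovery cutoff passes: Feb 20, 2018 + 13 days = Mar 5, 2018.
Dispositive motions are due: Mar 5, 2018 + 6 days = Mar 11, 2018.
The pretrial conference is held: Mar 11, 2018 + 3 days = Mar 14, 2018.

14 March 2018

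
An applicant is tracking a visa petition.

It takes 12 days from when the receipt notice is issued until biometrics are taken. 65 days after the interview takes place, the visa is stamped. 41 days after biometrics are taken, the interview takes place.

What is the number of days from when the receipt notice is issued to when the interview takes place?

53 days

Causal path: the receipt notice is issued → biometrics are taken → the interview takes place.
Total delay along the path: 12 + 41 = 53 days.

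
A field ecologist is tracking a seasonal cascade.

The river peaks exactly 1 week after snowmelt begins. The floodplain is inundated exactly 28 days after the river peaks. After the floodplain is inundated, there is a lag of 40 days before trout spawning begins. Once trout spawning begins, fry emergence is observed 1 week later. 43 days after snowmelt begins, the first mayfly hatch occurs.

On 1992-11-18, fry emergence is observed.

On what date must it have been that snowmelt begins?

1992-08-28

Fry emergence is observed: Nov 18, 1992.
Trout spawning begins: Nov 18, 1992 − 1 week = Nov 11, 1992.
The floodplain is inundated: Nov 11, 1992 − 40 days = Oct 2, 1992.
The river peaks: Oct 2, 1992 − 28 days = Sep 4, 1992.
Snowmelt begins: Sep 4, 1992 − 1 week = Aug 28, 1992.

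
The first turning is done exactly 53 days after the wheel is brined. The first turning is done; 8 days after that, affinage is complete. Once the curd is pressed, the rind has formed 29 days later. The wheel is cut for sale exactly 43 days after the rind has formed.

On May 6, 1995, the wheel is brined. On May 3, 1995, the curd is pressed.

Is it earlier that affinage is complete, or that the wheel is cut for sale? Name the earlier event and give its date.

The wheel is brined: May 6, 1995.
The first turning is done: May 6, 1995 + 53 days = Jun 28, 1995.
Affinage is complete: Jun 28, 1995 + 8 days = Jul 6, 1995.
The curd is pressed: May 3, 1995.
The rind has formed: May 3, 1995 + 29 days = Jun 1, 1995.
The wheel is cut for sale: Jun 1, 1995 + 43 days = Jul 14, 1995.
Comparing: affinage is complete on Jul 6, 1995 vs the wheel is cut for sale on Jul 14, 1995. Earlier: affinage is complete.

Affinage is complete — Jul 6, 1995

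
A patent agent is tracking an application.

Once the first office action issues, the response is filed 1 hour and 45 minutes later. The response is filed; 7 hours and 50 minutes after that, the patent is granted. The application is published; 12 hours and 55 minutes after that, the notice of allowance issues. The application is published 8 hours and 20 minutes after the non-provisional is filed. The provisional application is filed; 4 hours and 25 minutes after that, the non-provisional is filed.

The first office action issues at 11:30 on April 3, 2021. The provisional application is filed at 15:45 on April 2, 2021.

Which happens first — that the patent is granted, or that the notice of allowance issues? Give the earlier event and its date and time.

The notice of allowance issues — 17:25 on April 3, 2021

The first office action issues: 11:30 Apr 3, 2021.
The response is filed: 11:30 Apr 3, 2021 + 1h45m = 13:15 Apr 3, 2021.
The patent is granted: 13:15 Apr 3, 2021 + 7h50m = 21:05 Apr 3, 2021.
The provisional application is filed: 15:45 Apr 2, 2021.
The non-provisional is filed: 15:45 Apr 2, 2021 + 4h25m = 20:10 Apr 2, 2021.
The application is published: 20:10 Apr 2, 2021 + 8h20m = 04:30 Apr 3, 2021.
The notice of allowance issues: 04:30 Apr 3, 2021 + 12h55m = 17:25 Apr 3, 2021.
Comparing: the patent is granted at 21:05 Apr 3, 2021 vs the notice of allowance issues at 17:25 Apr 3, 2021. Earlier: the notice of allowance issues.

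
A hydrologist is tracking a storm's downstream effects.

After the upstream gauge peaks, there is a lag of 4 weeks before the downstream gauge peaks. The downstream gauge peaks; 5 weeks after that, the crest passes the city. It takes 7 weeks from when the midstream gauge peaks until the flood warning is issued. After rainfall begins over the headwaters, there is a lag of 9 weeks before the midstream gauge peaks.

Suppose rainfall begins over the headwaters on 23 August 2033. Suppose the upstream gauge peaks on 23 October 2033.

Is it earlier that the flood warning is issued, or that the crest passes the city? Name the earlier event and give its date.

Rainfall begins over the headwaters: Aug 23, 2033.
The midstream gauge peaks: Aug 23, 2033 + 9 weeks = Oct 25, 2033.
The flood warning is issued: Oct 25, 2033 + 7 weeks = Dec 13, 2033.
The upstream gauge peaks: Oct 23, 2033.
The downstream gauge peaks: Oct 23, 2033 + 4 weeks = Nov 20, 2033.
The crest passes the city: Nov 20, 2033 + 5 weeks = Dec 25, 2033.
Comparing: the flood warning is issued on Dec 13, 2033 vs the crest passes the city on Dec 25, 2033. Earlier: the flood warning is issued.

The flood warning is issued — 13 December 2033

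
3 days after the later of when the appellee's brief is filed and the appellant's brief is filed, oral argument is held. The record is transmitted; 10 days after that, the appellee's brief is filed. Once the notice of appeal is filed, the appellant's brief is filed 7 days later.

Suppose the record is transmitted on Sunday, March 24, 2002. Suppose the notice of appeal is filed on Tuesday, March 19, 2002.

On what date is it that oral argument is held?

The record is transmitted: Mar 24, 2002.
The appellee's brief is filed: Mar 24, 2002 + 10 days = Apr 3, 2002.
The notice of appeal is filed: Mar 19, 2002.
The appellant's brief is filed: Mar 19, 2002 + 7 days = Mar 26, 2002.
Both prerequisites met — the appellee's brief is filed (Apr 3, 2002), the appellant's brief is filed (Mar 26, 2002); the later is Apr 3, 2002.
Oral argument is held: Apr 3, 2002 + 3 days = Apr 6, 2002.

Saturday, April 6, 2002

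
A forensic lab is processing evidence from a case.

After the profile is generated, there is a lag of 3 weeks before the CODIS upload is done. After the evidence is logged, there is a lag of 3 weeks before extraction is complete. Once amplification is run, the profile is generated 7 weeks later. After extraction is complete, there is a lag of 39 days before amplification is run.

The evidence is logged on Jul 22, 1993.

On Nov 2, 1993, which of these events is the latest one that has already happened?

Amplification is run

The evidence is logged: Jul 22, 1993.
Extraction is complete: Jul 22, 1993 + 3 weeks = Aug 12, 1993.
Amplification is run: Aug 12, 1993 + 39 days = Sep 20, 1993.
The profile is generated: Sep 20, 1993 + 7 weeks = Nov 8, 1993.
The CODIS upload is done: Nov 8, 1993 + 3 weeks = Nov 29, 1993.
Nov 2, 1993 falls between when amplification is run (Sep 20, 1993) and when the profile is generated (Nov 8, 1993).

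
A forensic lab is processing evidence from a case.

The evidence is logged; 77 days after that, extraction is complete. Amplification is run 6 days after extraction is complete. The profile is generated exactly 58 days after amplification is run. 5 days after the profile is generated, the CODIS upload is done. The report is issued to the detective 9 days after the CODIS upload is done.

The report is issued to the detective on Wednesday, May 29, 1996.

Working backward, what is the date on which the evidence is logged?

Tuesday, December 26, 1995

The report is issued to the detective: May 29, 1996.
The CODIS upload is done: May 29, 1996 − 9 days = May 20, 1996.
The profile is generated: May 20, 1996 − 5 days = May 15, 1996.
Amplification is run: May 15, 1996 − 58 days = Mar 18, 1996.
Extraction is complete: Mar 18, 1996 − 6 days = Mar 12, 1996.
The evidence is logged: Mar 12, 1996 − 77 days = Dec 26, 1995.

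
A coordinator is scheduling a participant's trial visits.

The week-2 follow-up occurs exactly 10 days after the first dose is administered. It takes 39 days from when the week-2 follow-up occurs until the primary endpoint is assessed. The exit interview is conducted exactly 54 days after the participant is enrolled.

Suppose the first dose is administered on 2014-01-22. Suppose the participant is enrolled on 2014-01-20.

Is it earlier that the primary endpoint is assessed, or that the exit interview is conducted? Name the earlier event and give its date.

The primary endpoint is assessed — 2014-03-12

The first dose is administered: Jan 22, 2014.
The week-2 follow-up occurs: Jan 22, 2014 + 10 days = Feb 1, 2014.
The primary endpoint is assessed: Feb 1, 2014 + 39 days = Mar 12, 2014.
The participant is enrolled: Jan 20, 2014.
The exit interview is conducted: Jan 20, 2014 + 54 days = Mar 15, 2014.
Comparing: the primary endpoint is assessed on Mar 12, 2014 vs the exit interview is conducted on Mar 15, 2014. Earlier: the primary endpoint is assessed.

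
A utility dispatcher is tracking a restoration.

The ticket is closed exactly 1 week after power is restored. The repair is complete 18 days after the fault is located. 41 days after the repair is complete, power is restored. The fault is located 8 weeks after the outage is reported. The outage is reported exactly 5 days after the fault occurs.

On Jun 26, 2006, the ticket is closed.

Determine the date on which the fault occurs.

The ticket is closed: Jun 26, 2006.
Power is restored: Jun 26, 2006 − 1 week = Jun 19, 2006.
The repair is complete: Jun 19, 2006 − 41 days = May 9, 2006.
The fault is located: May 9, 2006 − 18 days = Apr 21, 2006.
The outage is reported: Apr 21, 2006 − 8 weeks = Feb 24, 2006.
The fault occurs: Feb 24, 2006 − 5 days = Feb 19, 2006.

Feb 19, 2006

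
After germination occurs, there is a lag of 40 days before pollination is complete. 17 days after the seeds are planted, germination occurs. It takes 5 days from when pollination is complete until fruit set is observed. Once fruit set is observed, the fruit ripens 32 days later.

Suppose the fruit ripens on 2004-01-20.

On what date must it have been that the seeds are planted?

The fruit ripens: Jan 20, 2004.
Fruit set is observed: Jan 20, 2004 − 32 days = Dec 19, 2003.
Pollination is complete: Dec 19, 2003 − 5 days = Dec 14, 2003.
Germination occurs: Dec 14, 2003 − 40 days = Nov 4, 2003.
The seeds are planted: Nov 4, 2003 − 17 days = Oct 18, 2003.

2003-10-18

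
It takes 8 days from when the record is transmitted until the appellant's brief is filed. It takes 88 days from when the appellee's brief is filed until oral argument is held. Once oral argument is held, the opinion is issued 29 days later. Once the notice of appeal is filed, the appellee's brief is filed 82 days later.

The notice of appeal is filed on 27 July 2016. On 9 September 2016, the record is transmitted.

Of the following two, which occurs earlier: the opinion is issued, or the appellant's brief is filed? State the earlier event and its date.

The notice of appeal is filed: Jul 27, 2016.
The appellee's brief is filed: Jul 27, 2016 + 82 days = Oct 17, 2016.
Oral argument is held: Oct 17, 2016 + 88 days = Jan 13, 2017.
The opinion is issued: Jan 13, 2017 + 29 days = Feb 11, 2017.
The record is transmitted: Sep 9, 2016.
The appellant's brief is filed: Sep 9, 2016 + 8 days = Sep 17, 2016.
Comparing: the opinion is issued on Feb 11, 2017 vs the appellant's brief is filed on Sep 17, 2016. Earlier: the appellant's brief is filed.

The appellant's brief is filed — 17 September 2016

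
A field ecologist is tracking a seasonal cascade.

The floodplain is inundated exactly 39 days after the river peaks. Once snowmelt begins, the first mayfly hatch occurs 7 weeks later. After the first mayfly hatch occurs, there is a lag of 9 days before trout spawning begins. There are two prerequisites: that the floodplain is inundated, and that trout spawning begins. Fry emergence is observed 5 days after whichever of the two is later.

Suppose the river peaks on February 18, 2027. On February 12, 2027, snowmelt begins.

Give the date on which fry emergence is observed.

The river peaks: Feb 18, 2027.
The floodplain is inundated: Feb 18, 2027 + 39 days = Mar 29, 2027.
Snowmelt begins: Feb 12, 2027.
The first mayfly hatch occurs: Feb 12, 2027 + 7 weeks = Apr 2, 2027.
Trout spawning begins: Apr 2, 2027 + 9 days = Apr 11, 2027.
Both prerequisites met — the floodplain is inundated (Mar 29, 2027), trout spawning begins (Apr 11, 2027); the later is Apr 11, 2027.
Fry emergence is observed: Apr 11, 2027 + 5 days = Apr 16, 2027.

April 16, 2027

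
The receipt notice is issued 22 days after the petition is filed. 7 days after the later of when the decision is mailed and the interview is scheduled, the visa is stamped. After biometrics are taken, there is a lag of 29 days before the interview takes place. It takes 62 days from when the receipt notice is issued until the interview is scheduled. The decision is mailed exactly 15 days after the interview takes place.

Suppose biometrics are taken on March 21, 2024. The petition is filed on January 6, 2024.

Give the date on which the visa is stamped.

Biometrics are taken: Mar 21, 2024.
The interview takes place: Mar 21, 2024 + 29 days = Apr 19, 2024.
The decision is mailed: Apr 19, 2024 + 15 days = May 4, 2024.
The petition is filed: Jan 6, 2024.
The receipt notice is issued: Jan 6, 2024 + 22 days = Jan 28, 2024.
The interview is scheduled: Jan 28, 2024 + 62 days = Mar 30, 2024.
Both prerequisites met — the decision is mailed (May 4, 2024), the interview is scheduled (Mar 30, 2024); the later is May 4, 2024.
The visa is stamped: May 4, 2024 + 7 days = May 11, 2024.

May 11, 2024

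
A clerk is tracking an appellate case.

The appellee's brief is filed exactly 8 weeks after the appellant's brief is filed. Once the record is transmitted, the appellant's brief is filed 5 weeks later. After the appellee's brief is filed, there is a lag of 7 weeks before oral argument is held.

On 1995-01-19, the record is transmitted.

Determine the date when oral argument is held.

The record is transmitted: Jan 19, 1995.
The appellant's brief is filed: Jan 19, 1995 + 5 weeks = Feb 23, 1995.
The appellee's brief is filed: Feb 23, 1995 + 8 weeks = Apr 20, 1995.
Oral argument is held: Apr 20, 1995 + 7 weeks = Jun 8, 1995.

1995-06-08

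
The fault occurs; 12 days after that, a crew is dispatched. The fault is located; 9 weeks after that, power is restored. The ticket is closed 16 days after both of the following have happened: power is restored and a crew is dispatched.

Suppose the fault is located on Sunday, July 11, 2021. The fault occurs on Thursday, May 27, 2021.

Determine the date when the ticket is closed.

The fault is located: Jul 11, 2021.
Power is restored: Jul 11, 2021 + 9 weeks = Sep 12, 2021.
The fault occurs: May 27, 2021.
A crew is dispatched: May 27, 2021 + 12 days = Jun 8, 2021.
Both prerequisites met — power is restored (Sep 12, 2021), a crew is dispatched (Jun 8, 2021); the later is Sep 12, 2021.
The ticket is closed: Sep 12, 2021 + 16 days = Sep 28, 2021.

Tuesday, September 28, 2021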